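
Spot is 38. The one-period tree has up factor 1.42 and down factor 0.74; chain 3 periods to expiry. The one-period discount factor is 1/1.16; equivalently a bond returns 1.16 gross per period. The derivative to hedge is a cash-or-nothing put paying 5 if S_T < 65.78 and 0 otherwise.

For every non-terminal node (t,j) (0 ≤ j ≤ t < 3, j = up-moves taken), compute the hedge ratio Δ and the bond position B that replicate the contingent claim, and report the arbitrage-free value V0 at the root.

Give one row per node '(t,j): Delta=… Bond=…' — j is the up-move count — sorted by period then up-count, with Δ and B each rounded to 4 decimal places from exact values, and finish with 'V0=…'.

Risk-neutral probability p* = (R−d)/(u−d) = (1.16−0.74)/(1.42−0.74) = 0.6176.
At expiry t=3: V(3,0)=5.0000, V(3,1)=5.0000, V(3,2)=5.0000, V(3,3)=0.0000
  t=2,j=0: stock 20.8088 → up 29.5485 (V=5.0000), down 15.3985 (V=5.0000). Price 4.3103; hedge Δ=0.0000, bond B=4.3103.
  t=2,j=1: stock 39.9304 → up 56.7012 (V=5.0000), down 29.5485 (V=5.0000). Price 4.3103; hedge Δ=0.0000, bond B=4.3103.
  t=2,j=2: stock 76.6232 → up 108.8049 (V=0.0000), down 56.7012 (V=5.0000). Price 1.6481; hedge Δ=-0.0960, bond B=9.0010.
  t=1,j=0: stock 28.1200 → up 39.9304 (V=4.3103), down 20.8088 (V=4.3103). Price 3.7158; hedge Δ=0.0000, bond B=3.7158.
  t=1,j=1: stock 53.9600 → up 76.6232 (V=1.6481), down 39.9304 (V=4.3103). Price 2.2983; hedge Δ=-0.0726, bond B=6.2134.
  t=0,j=0: stock 38.0000 → up 53.9600 (V=2.2983), down 28.1200 (V=3.7158). Price 2.4485; hedge Δ=-0.0549, bond B=4.5331.
The time-0 hedge costs 2.4485, which is the no-arbitrage price.

(0,0): Delta=-0.0549 Bond=4.5331
(1,0): Delta=0.0000 Bond=3.7158
(1,1): Delta=-0.0726 Bond=6.2134
(2,0): Delta=0.0000 Bond=4.3103
(2,1): Delta=0.0000 Bond=4.3103
(2,2): Delta=-0.0960 Bond=9.0010
V0=2.4485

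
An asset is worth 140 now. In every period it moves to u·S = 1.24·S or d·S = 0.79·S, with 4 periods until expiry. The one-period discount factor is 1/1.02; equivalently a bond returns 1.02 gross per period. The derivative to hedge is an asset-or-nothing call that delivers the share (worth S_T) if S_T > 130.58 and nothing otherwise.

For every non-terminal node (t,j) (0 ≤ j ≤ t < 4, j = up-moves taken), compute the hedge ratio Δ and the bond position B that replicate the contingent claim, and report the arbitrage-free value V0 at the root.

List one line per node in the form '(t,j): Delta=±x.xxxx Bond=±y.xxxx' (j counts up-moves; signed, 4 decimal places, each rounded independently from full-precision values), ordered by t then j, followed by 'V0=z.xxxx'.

Risk-neutral probability p* = (R−d)/(u−d) = (1.02−0.79)/(1.24−0.79) = 0.5111.
Terminal values V(4,·): V(4,0)=0.0000, V(4,1)=0.0000, V(4,2)=134.3463, V(4,3)=210.8726, V(4,4)=330.9899
(3,0): S=69.0255. Δ = (V_up−V_dn)/(S_up−S_dn) = (0.0000−0.0000)/(85.5916−54.5301) = 0.0000. V = [p*·0.0000 + (1−p*)·0.0000]/1.02 = 0.0000. B = V − Δ·S = 0.0000.
(3,1): S=108.3438. Δ = (V_up−V_dn)/(S_up−S_dn) = (134.3463−0.0000)/(134.3463−85.5916) = 2.7556. V = [p*·134.3463 + (1−p*)·0.0000]/1.02 = 67.3195. B = V − Δ·S = -231.2278.
(3,2): S=170.0586. Δ = (V_up−V_dn)/(S_up−S_dn) = (210.8726−134.3463)/(210.8726−134.3463) = 1.0000. V = [p*·210.8726 + (1−p*)·134.3463]/1.02 = 170.0586. B = V − Δ·S = 0.0000.
(3,3): S=266.9274. Δ = (V_up−V_dn)/(S_up−S_dn) = (330.9899−210.8726)/(330.9899−210.8726) = 1.0000. V = [p*·330.9899 + (1−p*)·210.8726]/1.02 = 266.9274. B = V − Δ·S = 0.0000.
(2,0): S=87.3740. Δ = (V_up−V_dn)/(S_up−S_dn) = (67.3195−0.0000)/(108.3438−69.0255) = 1.7122. V = [p*·67.3195 + (1−p*)·0.0000]/1.02 = 33.7331. B = V − Δ·S = -115.8658.
(2,1): S=137.1440. Δ = (V_up−V_dn)/(S_up−S_dn) = (170.0586−67.3195)/(170.0586−108.3438) = 1.6647. V = [p*·170.0586 + (1−p*)·67.3195]/1.02 = 117.4809. B = V − Δ·S = -110.8281.
(2,2): S=215.2640. Δ = (V_up−V_dn)/(S_up−S_dn) = (266.9274−170.0586)/(266.9274−170.0586) = 1.0000. V = [p*·266.9274 + (1−p*)·170.0586]/1.02 = 215.2640. B = V − Δ·S = 0.0000.
(1,0): S=110.6000. Δ = (V_up−V_dn)/(S_up−S_dn) = (117.4809−33.7331)/(137.1440−87.3740) = 1.6827. V = [p*·117.4809 + (1−p*)·33.7331]/1.02 = 75.0368. B = V − Δ·S = -111.0696.
(1,1): S=173.6000. Δ = (V_up−V_dn)/(S_up−S_dn) = (215.2640−117.4809)/(215.2640−137.1440) = 1.2517. V = [p*·215.2640 + (1−p*)·117.4809]/1.02 = 164.1754. B = V − Δ·S = -53.1202.
(0,0): S=140.0000. Δ = (V_up−V_dn)/(S_up−S_dn) = (164.1754−75.0368)/(173.6000−110.6000) = 1.4149. V = [p*·164.1754 + (1−p*)·75.0368]/1.02 = 118.2319. B = V − Δ·S = -79.8539.
Root portfolio cost Δ·140+B reproduces V0=118.2319.

(0,0): Delta=1.4149 Bond=-79.8539
(1,0): Delta=1.6827 Bond=-111.0696
(1,1): Delta=1.2517 Bond=-53.1202
(2,0): Delta=1.7122 Bond=-115.8658
(2,1): Delta=1.6647 Bond=-110.8281
(2,2): Delta=1.0000 Bond=0.0000
(3,0): Delta=0.0000 Bond=0.0000
(3,1): Delta=2.7556 Bond=-231.2278
(3,2): Delta=1.0000 Bond=0.0000
(3,3): Delta=1.0000 Bond=0.0000
V0=118.2319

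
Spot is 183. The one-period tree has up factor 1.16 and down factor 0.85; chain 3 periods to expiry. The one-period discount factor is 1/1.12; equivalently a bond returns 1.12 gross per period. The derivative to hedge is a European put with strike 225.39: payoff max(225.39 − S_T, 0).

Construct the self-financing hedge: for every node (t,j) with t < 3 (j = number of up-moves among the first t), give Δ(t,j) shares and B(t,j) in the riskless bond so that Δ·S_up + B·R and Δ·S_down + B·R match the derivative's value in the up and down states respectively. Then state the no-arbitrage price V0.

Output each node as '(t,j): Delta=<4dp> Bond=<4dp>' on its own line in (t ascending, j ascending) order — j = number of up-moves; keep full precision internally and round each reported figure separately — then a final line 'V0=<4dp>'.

Risk-neutral probability p* = (R−d)/(u−d) = (1.12−0.85)/(1.16−0.85) = 0.8710.
Payoff layer (t=3): V(3,0)=113.0051, V(3,1)=72.0177, V(3,2)=16.0819, V(3,3)=0.0000
  t=2,j=0: stock 132.2175 → up 153.3723 (V=72.0177), down 112.3849 (V=113.0051). Price 69.0236; hedge Δ=-1.0000, bond B=201.2411.
  t=2,j=1: stock 180.4380 → up 209.3081 (V=16.0819), down 153.3723 (V=72.0177). Price 20.8031; hedge Δ=-1.0000, bond B=201.2411.
  t=2,j=2: stock 246.2448 → up 285.6440 (V=0.0000), down 209.3081 (V=16.0819). Price 1.8528; hedge Δ=-0.2107, bond B=53.7299.
  t=1,j=0: stock 155.5500 → up 180.4380 (V=20.8031), down 132.2175 (V=69.0236). Price 24.1295; hedge Δ=-1.0000, bond B=179.6795.
  t=1,j=1: stock 212.2800 → up 246.2448 (V=1.8528), down 180.4380 (V=20.8031). Price 3.8375; hedge Δ=-0.2880, bond B=64.9675.
  t=0,j=0: stock 183.0000 → up 212.2800 (V=3.8375), down 155.5500 (V=24.1295). Price 5.7641; hedge Δ=-0.3577, bond B=71.2224.
Self-financing check: at every node Δ·S+B equals the discounted successor values.

(0,0): Delta=-0.3577 Bond=71.2224
(1,0): Delta=-1.0000 Bond=179.6795
(1,1): Delta=-0.2880 Bond=64.9675
(2,0): Delta=-1.0000 Bond=201.2411
(2,1): Delta=-1.0000 Bond=201.2411
(2,2): Delta=-0.2107 Bond=53.7299
V0=5.7641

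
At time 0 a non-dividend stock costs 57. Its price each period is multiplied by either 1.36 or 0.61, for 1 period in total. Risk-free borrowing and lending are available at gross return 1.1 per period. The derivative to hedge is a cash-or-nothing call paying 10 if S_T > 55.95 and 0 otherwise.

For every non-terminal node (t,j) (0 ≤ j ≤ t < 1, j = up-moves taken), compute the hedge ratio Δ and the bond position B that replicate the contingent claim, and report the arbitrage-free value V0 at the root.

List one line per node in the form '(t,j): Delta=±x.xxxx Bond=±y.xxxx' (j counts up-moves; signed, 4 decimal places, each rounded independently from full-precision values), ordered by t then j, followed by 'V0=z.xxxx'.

Risk-neutral probability p* = (R−d)/(u−d) = (1.1−0.61)/(1.36−0.61) = 0.6533.
Terminal values V(1,·): V(1,0)=0.0000, V(1,1)=10.0000
Node (0,0) S=57.0000: V=(p*·10.0000+(1−p*)·0.0000)/1.1=5.9394; Δ=(10.0000−0.0000)/(77.5200−34.7700)=0.2339; B=V−Δ·S=-7.3939
Each (Δ,B) replicates both successor values, so the strategy is self-financing and V0 is arbitrage-free.

(0,0): Delta=0.2339 Bond=-7.3939
V0=5.9394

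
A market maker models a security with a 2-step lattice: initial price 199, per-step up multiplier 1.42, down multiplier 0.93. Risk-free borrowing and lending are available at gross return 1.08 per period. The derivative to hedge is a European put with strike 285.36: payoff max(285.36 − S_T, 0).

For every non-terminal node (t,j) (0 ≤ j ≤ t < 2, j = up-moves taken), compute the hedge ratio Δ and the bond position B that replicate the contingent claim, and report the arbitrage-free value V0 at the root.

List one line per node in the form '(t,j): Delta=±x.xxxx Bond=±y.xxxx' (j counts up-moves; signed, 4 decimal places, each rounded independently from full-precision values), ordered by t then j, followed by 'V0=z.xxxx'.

(0,0): Delta=-0.6631 Bond=186.9162
(1,0): Delta=-1.0000 Bond=264.2222
(1,1): Delta=-0.1629 Bond=60.5368
V0=54.9621

Risk-neutral probability p* = (R−d)/(u−d) = (1.08−0.93)/(1.42−0.93) = 0.3061.
Terminal values V(2,·): V(2,0)=113.2449, V(2,1)=22.5606, V(2,2)=0.0000
  t=1,j=0: stock 185.0700 → up 262.7994 (V=22.5606), down 172.1151 (V=113.2449). Price 79.1522; hedge Δ=-1.0000, bond B=264.2222.
  t=1,j=1: stock 282.5800 → up 401.2636 (V=0.0000), down 262.7994 (V=22.5606). Price 14.4947; hedge Δ=-0.1629, bond B=60.5368.
  t=0,j=0: stock 199.0000 → up 282.5800 (V=14.4947), down 185.0700 (V=79.1522). Price 54.9621; hedge Δ=-0.6631, bond B=186.9162.
Check: Δ(0,0)·S0 + B(0,0) = 54.9621 = V0.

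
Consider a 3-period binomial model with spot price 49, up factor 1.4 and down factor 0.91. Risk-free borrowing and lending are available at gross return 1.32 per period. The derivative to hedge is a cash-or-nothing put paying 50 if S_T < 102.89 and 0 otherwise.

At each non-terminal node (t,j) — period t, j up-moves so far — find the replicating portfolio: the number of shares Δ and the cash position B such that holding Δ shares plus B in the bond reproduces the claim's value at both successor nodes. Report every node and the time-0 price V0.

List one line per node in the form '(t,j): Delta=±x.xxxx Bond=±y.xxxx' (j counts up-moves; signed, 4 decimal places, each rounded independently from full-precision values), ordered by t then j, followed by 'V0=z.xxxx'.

(0,0): Delta=-0.8368 Bond=50.0057
(1,0): Delta=0.0000 Bond=28.6961
(1,1): Delta=-0.9429 Bond=73.2879
(2,0): Delta=0.0000 Bond=37.8788
(2,1): Delta=0.0000 Bond=37.8788
(2,2): Delta=-1.0625 Bond=108.2251
V0=9.0041

Under the risk-neutral measure, an up-move has probability p* = (R−d)/(u−d) = 0.8367 and values discount at R = 1.32.
At expiry t=3: V(3,0)=50.0000, V(3,1)=50.0000, V(3,2)=50.0000, V(3,3)=0.0000
  t=2,j=0: stock 40.5769 → up 56.8077 (V=50.0000), down 36.9250 (V=50.0000). Price 37.8788; hedge Δ=0.0000, bond B=37.8788.
  t=2,j=1: stock 62.4260 → up 87.3964 (V=50.0000), down 56.8077 (V=50.0000). Price 37.8788; hedge Δ=0.0000, bond B=37.8788.
  t=2,j=2: stock 96.0400 → up 134.4560 (V=0.0000), down 87.3964 (V=50.0000). Price 6.1843; hedge Δ=-1.0625, bond B=108.2251.
  t=1,j=0: stock 44.5900 → up 62.4260 (V=37.8788), down 40.5769 (V=37.8788). Price 28.6961; hedge Δ=0.0000, bond B=28.6961.
  t=1,j=1: stock 68.6000 → up 96.0400 (V=6.1843), down 62.4260 (V=37.8788). Price 8.6052; hedge Δ=-0.9429, bond B=73.2879.
  t=0,j=0: stock 49.0000 → up 68.6000 (V=8.6052), down 44.5900 (V=28.6961). Price 9.0041; hedge Δ=-0.8368, bond B=50.0057.
Each (Δ,B) replicates both successor values, so the strategy is self-financing and V0 is arbitrage-free.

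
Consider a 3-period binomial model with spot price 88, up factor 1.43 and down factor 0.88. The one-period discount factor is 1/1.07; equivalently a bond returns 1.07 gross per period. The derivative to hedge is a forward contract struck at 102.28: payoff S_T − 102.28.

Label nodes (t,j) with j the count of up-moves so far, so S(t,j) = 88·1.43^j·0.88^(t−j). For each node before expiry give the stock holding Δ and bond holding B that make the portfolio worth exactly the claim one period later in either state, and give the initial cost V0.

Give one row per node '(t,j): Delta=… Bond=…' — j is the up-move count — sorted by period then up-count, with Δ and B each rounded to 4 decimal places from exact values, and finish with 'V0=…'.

Risk-neutral probability p* = (R−d)/(u−d) = (1.07−0.88)/(1.43−0.88) = 0.3455.
Terminal payoffs: V(3,0)=-42.3105, V(3,1)=-4.8295, V(3,2)=56.0771, V(3,3)=155.0502
(2,0): S=68.1472. Δ = (V_up−V_dn)/(S_up−S_dn) = (-4.8295−-42.3105)/(97.4505−59.9695) = 1.0000. V = [p*·-4.8295 + (1−p*)·-42.3105]/1.07 = -27.4416. B = V − Δ·S = -95.5888.
(2,1): S=110.7392. Δ = (V_up−V_dn)/(S_up−S_dn) = (56.0771−-4.8295)/(158.3571−97.4505) = 1.0000. V = [p*·56.0771 + (1−p*)·-4.8295]/1.07 = 15.1504. B = V − Δ·S = -95.5888.
(2,2): S=179.9512. Δ = (V_up−V_dn)/(S_up−S_dn) = (155.0502−56.0771)/(257.3302−158.3571) = 1.0000. V = [p*·155.0502 + (1−p*)·56.0771]/1.07 = 84.3624. B = V − Δ·S = -95.5888.
(1,0): S=77.4400. Δ = (V_up−V_dn)/(S_up−S_dn) = (15.1504−-27.4416)/(110.7392−68.1472) = 1.0000. V = [p*·15.1504 + (1−p*)·-27.4416]/1.07 = -11.8953. B = V − Δ·S = -89.3353.
(1,1): S=125.8400. Δ = (V_up−V_dn)/(S_up−S_dn) = (84.3624−15.1504)/(179.9512−110.7392) = 1.0000. V = [p*·84.3624 + (1−p*)·15.1504]/1.07 = 36.5047. B = V − Δ·S = -89.3353.
(0,0): S=88.0000. Δ = (V_up−V_dn)/(S_up−S_dn) = (36.5047−-11.8953)/(125.8400−77.4400) = 1.0000. V = [p*·36.5047 + (1−p*)·-11.8953]/1.07 = 4.5091. B = V − Δ·S = -83.4909.
Check: Δ(0,0)·S0 + B(0,0) = 4.5091 = V0.

(0,0): Delta=1.0000 Bond=-83.4909
(1,0): Delta=1.0000 Bond=-89.3353
(1,1): Delta=1.0000 Bond=-89.3353
(2,0): Delta=1.0000 Bond=-95.5888
(2,1): Delta=1.0000 Bond=-95.5888
(2,2): Delta=1.0000 Bond=-95.5888
V0=4.5091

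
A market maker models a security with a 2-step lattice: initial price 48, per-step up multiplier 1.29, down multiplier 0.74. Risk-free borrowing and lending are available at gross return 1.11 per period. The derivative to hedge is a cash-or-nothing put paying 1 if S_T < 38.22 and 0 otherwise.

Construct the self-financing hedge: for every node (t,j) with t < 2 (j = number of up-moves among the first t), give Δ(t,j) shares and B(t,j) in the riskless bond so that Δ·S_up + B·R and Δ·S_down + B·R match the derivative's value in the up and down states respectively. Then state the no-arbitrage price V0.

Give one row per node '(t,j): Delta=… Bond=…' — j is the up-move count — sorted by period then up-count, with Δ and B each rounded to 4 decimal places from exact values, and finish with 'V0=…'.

(0,0): Delta=-0.0112 Bond=0.6230
(1,0): Delta=-0.0512 Bond=2.1130
(1,1): Delta=0.0000 Bond=0.0000
V0=0.0869

Under the risk-neutral measure, an up-move has probability p* = (R−d)/(u−d) = 0.6727 and values discount at R = 1.11.
At expiry t=2: V(2,0)=1.0000, V(2,1)=0.0000, V(2,2)=0.0000
Node (1,0) S=35.5200: V=(p*·0.0000+(1−p*)·1.0000)/1.11=0.2948; Δ=(0.0000−1.0000)/(45.8208−26.2848)=-0.0512; B=V−Δ·S=2.1130
Node (1,1) S=61.9200: V=(p*·0.0000+(1−p*)·0.0000)/1.11=0.0000; Δ=(0.0000−0.0000)/(79.8768−45.8208)=0.0000; B=V−Δ·S=0.0000
Node (0,0) S=48.0000: V=(p*·0.0000+(1−p*)·0.2948)/1.11=0.0869; Δ=(0.0000−0.2948)/(61.9200−35.5200)=-0.0112; B=V−Δ·S=0.6230
The time-0 hedge costs 0.0869, which is the no-arbitrage price.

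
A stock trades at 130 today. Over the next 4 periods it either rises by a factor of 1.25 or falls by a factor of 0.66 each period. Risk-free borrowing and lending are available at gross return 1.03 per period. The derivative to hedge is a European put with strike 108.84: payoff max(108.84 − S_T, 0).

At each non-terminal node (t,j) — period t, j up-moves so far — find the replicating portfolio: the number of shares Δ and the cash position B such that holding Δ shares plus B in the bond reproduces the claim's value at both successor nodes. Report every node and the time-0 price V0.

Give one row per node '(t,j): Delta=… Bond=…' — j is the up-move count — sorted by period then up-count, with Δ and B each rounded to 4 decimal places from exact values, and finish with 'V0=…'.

(0,0): Delta=-0.2509 Bond=47.1694
(1,0): Delta=-0.5699 Bond=75.9557
(1,1): Delta=-0.1507 Bond=32.3097
(2,0): Delta=-1.0000 Bond=102.5921
(2,1): Delta=-0.4348 Bond=63.7514
(2,2): Delta=-0.0615 Bond=15.1602
(3,0): Delta=-1.0000 Bond=105.6699
(3,1): Delta=-1.0000 Bond=105.6699
(3,2): Delta=-0.2574 Bond=41.8766
(3,3): Delta=0.0000 Bond=0.0000
V0=14.5587

The replicating-portfolio and risk-neutral prices coincide; use p* = (1.03−0.66)/(1.25−0.66) = 0.6271 for the latter.
Terminal payoffs: V(4,0)=84.1728, V(4,1)=62.1219, V(4,2)=20.3588, V(4,3)=0.0000, V(4,4)=0.0000
  t=3,j=0: stock 37.3745 → up 46.7181 (V=62.1219), down 24.6672 (V=84.1728). Price 68.2954; hedge Δ=-1.0000, bond B=105.6699.
  t=3,j=1: stock 70.7850 → up 88.4813 (V=20.3588), down 46.7181 (V=62.1219). Price 34.8849; hedge Δ=-1.0000, bond B=105.6699.
  t=3,j=2: stock 134.0625 → up 167.5781 (V=0.0000), down 88.4813 (V=20.3588). Price 7.3703; hedge Δ=-0.2574, bond B=41.8766.
  t=3,j=3: stock 253.9062 → up 317.3828 (V=0.0000), down 167.5781 (V=0.0000). Price 0.0000; hedge Δ=0.0000, bond B=0.0000.
  t=2,j=0: stock 56.6280 → up 70.7850 (V=34.8849), down 37.3745 (V=68.2954). Price 45.9641; hedge Δ=-1.0000, bond B=102.5921.
  t=2,j=1: stock 107.2500 → up 134.0625 (V=7.3703), down 70.7850 (V=34.8849). Price 17.1165; hedge Δ=-0.4348, bond B=63.7514.
  t=2,j=2: stock 203.1250 → up 253.9062 (V=0.0000), down 134.0625 (V=7.3703). Price 2.6682; hedge Δ=-0.0615, bond B=15.1602.
  t=1,j=0: stock 85.8000 → up 107.2500 (V=17.1165), down 56.6280 (V=45.9641). Price 27.0614; hedge Δ=-0.5699, bond B=75.9557.
  t=1,j=1: stock 162.5000 → up 203.1250 (V=2.6682), down 107.2500 (V=17.1165). Price 7.8211; hedge Δ=-0.1507, bond B=32.3097.
  t=0,j=0: stock 130.0000 → up 162.5000 (V=7.8211), down 85.8000 (V=27.0614). Price 14.5587; hedge Δ=-0.2509, bond B=47.1694.
Check: Δ(0,0)·S0 + B(0,0) = 14.5587 = V0.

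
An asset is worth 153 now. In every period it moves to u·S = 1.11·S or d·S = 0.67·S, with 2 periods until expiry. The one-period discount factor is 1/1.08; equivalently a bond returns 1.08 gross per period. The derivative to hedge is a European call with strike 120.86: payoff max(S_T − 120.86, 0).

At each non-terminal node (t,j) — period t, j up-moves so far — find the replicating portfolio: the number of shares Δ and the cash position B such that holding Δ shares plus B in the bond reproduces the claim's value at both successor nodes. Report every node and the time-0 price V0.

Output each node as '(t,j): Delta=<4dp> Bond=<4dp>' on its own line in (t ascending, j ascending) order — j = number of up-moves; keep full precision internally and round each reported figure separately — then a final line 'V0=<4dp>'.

(0,0): Delta=0.8670 Bond=-82.2966
(1,0): Delta=0.0000 Bond=0.0000
(1,1): Delta=0.9053 Bond=-95.3838
V0=50.3606

The replicating-portfolio and risk-neutral prices coincide; use p* = (1.08−0.67)/(1.11−0.67) = 0.9318 for the latter.
Payoff layer (t=2): V(2,0)=0.0000, V(2,1)=0.0000, V(2,2)=67.6513
Node (1,0) S=102.5100: V=(p*·0.0000+(1−p*)·0.0000)/1.08=0.0000; Δ=(0.0000−0.0000)/(113.7861−68.6817)=0.0000; B=V−Δ·S=0.0000
Node (1,1) S=169.8300: V=(p*·67.6513+(1−p*)·0.0000)/1.08=58.3692; Δ=(67.6513−0.0000)/(188.5113−113.7861)=0.9053; B=V−Δ·S=-95.3838
Node (0,0) S=153.0000: V=(p*·58.3692+(1−p*)·0.0000)/1.08=50.3606; Δ=(58.3692−0.0000)/(169.8300−102.5100)=0.8670; B=V−Δ·S=-82.2966
Root portfolio cost Δ·153+B reproduces V0=50.3606.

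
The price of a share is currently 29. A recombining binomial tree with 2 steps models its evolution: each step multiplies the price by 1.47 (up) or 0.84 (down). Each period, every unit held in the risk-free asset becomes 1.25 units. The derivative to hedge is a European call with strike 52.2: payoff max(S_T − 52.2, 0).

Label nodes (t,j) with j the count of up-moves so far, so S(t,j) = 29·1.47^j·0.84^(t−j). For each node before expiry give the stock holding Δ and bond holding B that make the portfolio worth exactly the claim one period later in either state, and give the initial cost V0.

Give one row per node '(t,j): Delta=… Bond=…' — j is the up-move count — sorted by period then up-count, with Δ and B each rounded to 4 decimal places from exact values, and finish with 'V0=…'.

Since d<R<u, set p* = (R−d)/(u−d) = 0.6508; price each node as the discounted p*-expectation of its children.
Terminal payoffs: V(2,0)=0.0000, V(2,1)=0.0000, V(2,2)=10.4661
(1,0): S=24.3600. Δ = (V_up−V_dn)/(S_up−S_dn) = (0.0000−0.0000)/(35.8092−20.4624) = 0.0000. V = [p*·0.0000 + (1−p*)·0.0000]/1.25 = 0.0000. B = V − Δ·S = 0.0000.
(1,1): S=42.6300. Δ = (V_up−V_dn)/(S_up−S_dn) = (10.4661−0.0000)/(62.6661−35.8092) = 0.3897. V = [p*·10.4661 + (1−p*)·0.0000]/1.25 = 5.4490. B = V − Δ·S = -11.1638.
(0,0): S=29.0000. Δ = (V_up−V_dn)/(S_up−S_dn) = (5.4490−0.0000)/(42.6300−24.3600) = 0.2982. V = [p*·5.4490 + (1−p*)·0.0000]/1.25 = 2.8369. B = V − Δ·S = -5.8123.
The time-0 hedge costs 2.8369, which is the no-arbitrage price.

(0,0): Delta=0.2982 Bond=-5.8123
(1,0): Delta=0.0000 Bond=0.0000
(1,1): Delta=0.3897 Bond=-11.1638
V0=2.8369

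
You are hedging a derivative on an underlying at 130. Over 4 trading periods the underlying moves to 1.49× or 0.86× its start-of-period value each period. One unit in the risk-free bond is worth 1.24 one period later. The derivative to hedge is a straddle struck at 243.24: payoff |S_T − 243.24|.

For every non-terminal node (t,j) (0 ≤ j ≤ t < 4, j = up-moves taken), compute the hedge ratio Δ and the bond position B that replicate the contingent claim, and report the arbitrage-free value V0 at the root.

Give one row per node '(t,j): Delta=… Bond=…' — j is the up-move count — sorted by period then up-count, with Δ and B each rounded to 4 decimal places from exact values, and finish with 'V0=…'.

Since d<R<u, set p* = (R−d)/(u−d) = 0.6032; price each node as the discounted p*-expectation of its children.
At expiry t=4: V(4,0)=172.1289, V(4,1)=120.0360, V(4,2)=29.7818, V(4,3)=126.5887, V(4,4)=397.5097
(3,0): S=82.6873. Δ = (V_up−V_dn)/(S_up−S_dn) = (120.0360−172.1289)/(123.2040−71.1111) = -1.0000. V = [p*·120.0360 + (1−p*)·172.1289]/1.24 = 113.4740. B = V − Δ·S = 196.1613.
(3,1): S=143.2605. Δ = (V_up−V_dn)/(S_up−S_dn) = (29.7818−120.0360)/(213.4582−123.2040) = -1.0000. V = [p*·29.7818 + (1−p*)·120.0360]/1.24 = 52.9008. B = V − Δ·S = 196.1613.
(3,2): S=248.2072. Δ = (V_up−V_dn)/(S_up−S_dn) = (126.5887−29.7818)/(369.8287−213.4582) = 0.6191. V = [p*·126.5887 + (1−p*)·29.7818]/1.24 = 71.1075. B = V − Δ·S = -82.5542.
(3,3): S=430.0334. Δ = (V_up−V_dn)/(S_up−S_dn) = (397.5097−126.5887)/(640.7497−369.8287) = 1.0000. V = [p*·397.5097 + (1−p*)·126.5887]/1.24 = 233.8721. B = V − Δ·S = -196.1613.
(2,0): S=96.1480. Δ = (V_up−V_dn)/(S_up−S_dn) = (52.9008−113.4740)/(143.2605−82.6873) = -1.0000. V = [p*·52.9008 + (1−p*)·113.4740]/1.24 = 62.0466. B = V − Δ·S = 158.1946.
(2,1): S=166.5820. Δ = (V_up−V_dn)/(S_up−S_dn) = (71.1075−52.9008)/(248.2072−143.2605) = 0.1735. V = [p*·71.1075 + (1−p*)·52.9008]/1.24 = 51.5182. B = V − Δ·S = 22.6187.
(2,2): S=288.6130. Δ = (V_up−V_dn)/(S_up−S_dn) = (233.8721−71.1075)/(430.0334−248.2072) = 0.8952. V = [p*·233.8721 + (1−p*)·71.1075]/1.24 = 136.5185. B = V − Δ·S = -121.8380.
(1,0): S=111.8000. Δ = (V_up−V_dn)/(S_up−S_dn) = (51.5182−62.0466)/(166.5820−96.1480) = -0.1495. V = [p*·51.5182 + (1−p*)·62.0466]/1.24 = 44.9162. B = V − Δ·S = 61.6279.
(1,1): S=193.7000. Δ = (V_up−V_dn)/(S_up−S_dn) = (136.5185−51.5182)/(288.6130−166.5820) = 0.6965. V = [p*·136.5185 + (1−p*)·51.5182]/1.24 = 82.8937. B = V − Δ·S = -52.0274.
(0,0): S=130.0000. Δ = (V_up−V_dn)/(S_up−S_dn) = (82.8937−44.9162)/(193.7000−111.8000) = 0.4637. V = [p*·82.8937 + (1−p*)·44.9162]/1.24 = 54.6962. B = V − Δ·S = -5.5855.
Self-financing check: at every node Δ·S+B equals the discounted successor values.

(0,0): Delta=0.4637 Bond=-5.5855
(1,0): Delta=-0.1495 Bond=61.6279
(1,1): Delta=0.6965 Bond=-52.0274
(2,0): Delta=-1.0000 Bond=158.1946
(2,1): Delta=0.1735 Bond=22.6187
(2,2): Delta=0.8952 Bond=-121.8380
(3,0): Delta=-1.0000 Bond=196.1613
(3,1): Delta=-1.0000 Bond=196.1613
(3,2): Delta=0.6191 Bond=-82.5542
(3,3): Delta=1.0000 Bond=-196.1613
V0=54.6962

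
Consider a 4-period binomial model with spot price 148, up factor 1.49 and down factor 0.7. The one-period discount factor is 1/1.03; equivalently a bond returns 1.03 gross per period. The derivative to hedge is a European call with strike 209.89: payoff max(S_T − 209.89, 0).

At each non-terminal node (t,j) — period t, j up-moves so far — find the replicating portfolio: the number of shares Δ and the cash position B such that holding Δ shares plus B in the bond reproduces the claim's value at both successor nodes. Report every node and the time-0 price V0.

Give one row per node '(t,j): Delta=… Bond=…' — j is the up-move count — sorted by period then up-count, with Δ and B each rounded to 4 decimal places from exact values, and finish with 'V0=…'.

No-arbitrage ⇒ martingale measure with p* = (R−d)/(u−d) = 0.4177.
Terminal values V(4,·): V(4,0)=0.0000, V(4,1)=0.0000, V(4,2)=0.0000, V(4,3)=132.8135, V(4,4)=519.5789
Node (3,0) S=50.7640: V=(p*·0.0000+(1−p*)·0.0000)/1.03=0.0000; Δ=(0.0000−0.0000)/(75.6384−35.5348)=0.0000; B=V−Δ·S=0.0000
Node (3,1) S=108.0548: V=(p*·0.0000+(1−p*)·0.0000)/1.03=0.0000; Δ=(0.0000−0.0000)/(161.0017−75.6384)=0.0000; B=V−Δ·S=0.0000
Node (3,2) S=230.0024: V=(p*·132.8135+(1−p*)·0.0000)/1.03=53.8632; Δ=(132.8135−0.0000)/(342.7035−161.0017)=0.7309; B=V−Δ·S=-114.2552
Node (3,3) S=489.5765: V=(p*·519.5789+(1−p*)·132.8135)/1.03=285.7998; Δ=(519.5789−132.8135)/(729.4689−342.7035)=1.0000; B=V−Δ·S=-203.7767
Node (2,0) S=72.5200: V=(p*·0.0000+(1−p*)·0.0000)/1.03=0.0000; Δ=(0.0000−0.0000)/(108.0548−50.7640)=0.0000; B=V−Δ·S=0.0000
Node (2,1) S=154.3640: V=(p*·53.8632+(1−p*)·0.0000)/1.03=21.8445; Δ=(53.8632−0.0000)/(230.0024−108.0548)=0.4417; B=V−Δ·S=-46.3368
Node (2,2) S=328.5748: V=(p*·285.7998+(1−p*)·53.8632)/1.03=146.3574; Δ=(285.7998−53.8632)/(489.5765−230.0024)=0.8935; B=V−Δ·S=-147.2333
Node (1,0) S=103.6000: V=(p*·21.8445+(1−p*)·0.0000)/1.03=8.8591; Δ=(21.8445−0.0000)/(154.3640−72.5200)=0.2669; B=V−Δ·S=-18.7921
Node (1,1) S=220.5200: V=(p*·146.3574+(1−p*)·21.8445)/1.03=71.7050; Δ=(146.3574−21.8445)/(328.5748−154.3640)=0.7147; B=V−Δ·S=-85.9062
Node (0,0) S=148.0000: V=(p*·71.7050+(1−p*)·8.8591)/1.03=34.0886; Δ=(71.7050−8.8591)/(220.5200−103.6000)=0.5375; B=V−Δ·S=-45.4632
Self-financing check: at every node Δ·S+B equals the discounted successor values.

(0,0): Delta=0.5375 Bond=-45.4632
(1,0): Delta=0.2669 Bond=-18.7921
(1,1): Delta=0.7147 Bond=-85.9062
(2,0): Delta=0.0000 Bond=0.0000
(2,1): Delta=0.4417 Bond=-46.3368
(2,2): Delta=0.8935 Bond=-147.2333
(3,0): Delta=0.0000 Bond=0.0000
(3,1): Delta=0.0000 Bond=0.0000
(3,2): Delta=0.7309 Bond=-114.2552
(3,3): Delta=1.0000 Bond=-203.7767
V0=34.0886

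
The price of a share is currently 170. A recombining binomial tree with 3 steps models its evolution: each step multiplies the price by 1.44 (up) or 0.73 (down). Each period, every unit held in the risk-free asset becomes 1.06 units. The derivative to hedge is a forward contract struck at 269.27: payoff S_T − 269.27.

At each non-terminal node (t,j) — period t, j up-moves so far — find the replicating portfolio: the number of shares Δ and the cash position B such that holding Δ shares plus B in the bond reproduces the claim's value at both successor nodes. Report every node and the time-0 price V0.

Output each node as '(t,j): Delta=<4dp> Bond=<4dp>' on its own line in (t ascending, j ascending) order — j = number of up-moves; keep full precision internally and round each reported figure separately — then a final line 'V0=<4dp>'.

(0,0): Delta=1.0000 Bond=-226.0843
(1,0): Delta=1.0000 Bond=-239.6493
(1,1): Delta=1.0000 Bond=-239.6493
(2,0): Delta=1.0000 Bond=-254.0283
(2,1): Delta=1.0000 Bond=-254.0283
(2,2): Delta=1.0000 Bond=-254.0283
V0=-56.0843

Under the risk-neutral measure, an up-move has probability p* = (R−d)/(u−d) = 0.4648 and values discount at R = 1.06.
At expiry t=3: V(3,0)=-203.1371, V(3,1)=-138.8161, V(3,2)=-11.9362, V(3,3)=238.3473
Node (2,0) S=90.5930: V=(p*·-138.8161+(1−p*)·-203.1371)/1.06=-163.4353; Δ=(-138.8161−-203.1371)/(130.4539−66.1329)=1.0000; B=V−Δ·S=-254.0283
Node (2,1) S=178.7040: V=(p*·-11.9362+(1−p*)·-138.8161)/1.06=-75.3243; Δ=(-11.9362−-138.8161)/(257.3338−130.4539)=1.0000; B=V−Δ·S=-254.0283
Node (2,2) S=352.5120: V=(p*·238.3473+(1−p*)·-11.9362)/1.06=98.4837; Δ=(238.3473−-11.9362)/(507.6173−257.3338)=1.0000; B=V−Δ·S=-254.0283
Node (1,0) S=124.1000: V=(p*·-75.3243+(1−p*)·-163.4353)/1.06=-115.5493; Δ=(-75.3243−-163.4353)/(178.7040−90.5930)=1.0000; B=V−Δ·S=-239.6493
Node (1,1) S=244.8000: V=(p*·98.4837+(1−p*)·-75.3243)/1.06=5.1507; Δ=(98.4837−-75.3243)/(352.5120−178.7040)=1.0000; B=V−Δ·S=-239.6493
Node (0,0) S=170.0000: V=(p*·5.1507+(1−p*)·-115.5493)/1.06=-56.0843; Δ=(5.1507−-115.5493)/(244.8000−124.1000)=1.0000; B=V−Δ·S=-226.0843
Each (Δ,B) replicates both successor values, so the strategy is self-financing and V0 is arbitrage-free.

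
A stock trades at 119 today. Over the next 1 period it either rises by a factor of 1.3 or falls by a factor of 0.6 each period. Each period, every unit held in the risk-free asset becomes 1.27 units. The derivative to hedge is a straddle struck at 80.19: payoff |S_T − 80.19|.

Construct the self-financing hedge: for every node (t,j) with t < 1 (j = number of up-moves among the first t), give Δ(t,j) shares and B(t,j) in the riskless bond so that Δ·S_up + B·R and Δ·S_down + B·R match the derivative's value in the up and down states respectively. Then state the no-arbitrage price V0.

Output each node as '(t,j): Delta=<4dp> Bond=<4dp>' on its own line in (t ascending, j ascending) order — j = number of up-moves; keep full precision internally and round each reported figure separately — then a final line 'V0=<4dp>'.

The replicating-portfolio and risk-neutral prices coincide; use p* = (1.27−0.6)/(1.3−0.6) = 0.9571 for the latter.
Terminal values V(1,·): V(1,0)=8.7900, V(1,1)=74.5100
Node (0,0) S=119.0000: V=(p*·74.5100+(1−p*)·8.7900)/1.27=56.4515; Δ=(74.5100−8.7900)/(154.7000−71.4000)=0.7890; B=V−Δ·S=-37.4342
Check: Δ(0,0)·S0 + B(0,0) = 56.4515 = V0.

(0,0): Delta=0.7890 Bond=-37.4342
V0=56.4515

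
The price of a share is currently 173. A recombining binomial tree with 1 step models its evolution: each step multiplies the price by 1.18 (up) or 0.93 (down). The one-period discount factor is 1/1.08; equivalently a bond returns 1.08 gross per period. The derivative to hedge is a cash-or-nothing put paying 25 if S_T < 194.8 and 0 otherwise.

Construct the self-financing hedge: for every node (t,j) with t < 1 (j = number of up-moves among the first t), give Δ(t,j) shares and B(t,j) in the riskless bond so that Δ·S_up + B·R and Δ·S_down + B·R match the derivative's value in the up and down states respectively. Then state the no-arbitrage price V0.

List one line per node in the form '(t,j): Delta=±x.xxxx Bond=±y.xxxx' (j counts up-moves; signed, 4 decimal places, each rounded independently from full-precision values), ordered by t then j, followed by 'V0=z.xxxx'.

The replicating-portfolio and risk-neutral prices coincide; use p* = (1.08−0.93)/(1.18−0.93) = 0.6000 for the latter.
Terminal payoffs: V(1,0)=25.0000, V(1,1)=0.0000
  t=0,j=0: stock 173.0000 → up 204.1400 (V=0.0000), down 160.8900 (V=25.0000). Price 9.2593; hedge Δ=-0.5780, bond B=109.2593.
Check: Δ(0,0)·S0 + B(0,0) = 9.2593 = V0.

(0,0): Delta=-0.5780 Bond=109.2593
V0=9.2593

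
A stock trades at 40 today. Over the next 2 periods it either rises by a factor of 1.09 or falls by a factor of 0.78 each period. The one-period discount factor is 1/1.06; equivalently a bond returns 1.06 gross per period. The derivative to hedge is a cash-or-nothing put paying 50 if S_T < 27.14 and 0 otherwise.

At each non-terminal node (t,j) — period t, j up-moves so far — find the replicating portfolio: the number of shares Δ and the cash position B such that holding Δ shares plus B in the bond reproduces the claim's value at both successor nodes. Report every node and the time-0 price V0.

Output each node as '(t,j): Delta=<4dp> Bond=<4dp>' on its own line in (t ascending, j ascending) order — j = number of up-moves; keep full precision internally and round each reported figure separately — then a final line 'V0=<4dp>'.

Since d<R<u, set p* = (R−d)/(u−d) = 0.9032; price each node as the discounted p*-expectation of its children.
At expiry t=2: V(2,0)=50.0000, V(2,1)=0.0000, V(2,2)=0.0000
  t=1,j=0: stock 31.2000 → up 34.0080 (V=0.0000), down 24.3360 (V=50.0000). Price 4.5648; hedge Δ=-5.1696, bond B=165.8551.
  t=1,j=1: stock 43.6000 → up 47.5240 (V=0.0000), down 34.0080 (V=0.0000). Price 0.0000; hedge Δ=0.0000, bond B=0.0000.
  t=0,j=0: stock 40.0000 → up 43.6000 (V=0.0000), down 31.2000 (V=4.5648). Price 0.4168; hedge Δ=-0.3681, bond B=15.1420.
The time-0 hedge costs 0.4168, which is the no-arbitrage price.

(0,0): Delta=-0.3681 Bond=15.1420
(1,0): Delta=-5.1696 Bond=165.8551
(1,1): Delta=0.0000 Bond=0.0000
V0=0.4168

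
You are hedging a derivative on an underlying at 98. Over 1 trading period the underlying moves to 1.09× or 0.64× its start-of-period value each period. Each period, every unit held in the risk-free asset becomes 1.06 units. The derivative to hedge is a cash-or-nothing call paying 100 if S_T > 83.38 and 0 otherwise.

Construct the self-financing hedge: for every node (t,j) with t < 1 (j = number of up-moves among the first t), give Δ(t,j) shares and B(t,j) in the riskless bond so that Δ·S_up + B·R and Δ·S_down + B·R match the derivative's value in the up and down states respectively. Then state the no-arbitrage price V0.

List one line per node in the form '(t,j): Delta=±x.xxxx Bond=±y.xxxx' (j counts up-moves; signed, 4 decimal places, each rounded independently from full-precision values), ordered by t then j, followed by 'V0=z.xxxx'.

(0,0): Delta=2.2676 Bond=-134.1719
V0=88.0503

Under the risk-neutral measure, an up-move has probability p* = (R−d)/(u−d) = 0.9333 and values discount at R = 1.06.
Terminal values V(1,·): V(1,0)=0.0000, V(1,1)=100.0000
  t=0,j=0: stock 98.0000 → up 106.8200 (V=100.0000), down 62.7200 (V=0.0000). Price 88.0503; hedge Δ=2.2676, bond B=-134.1719.
Self-financing check: at every node Δ·S+B equals the discounted successor values.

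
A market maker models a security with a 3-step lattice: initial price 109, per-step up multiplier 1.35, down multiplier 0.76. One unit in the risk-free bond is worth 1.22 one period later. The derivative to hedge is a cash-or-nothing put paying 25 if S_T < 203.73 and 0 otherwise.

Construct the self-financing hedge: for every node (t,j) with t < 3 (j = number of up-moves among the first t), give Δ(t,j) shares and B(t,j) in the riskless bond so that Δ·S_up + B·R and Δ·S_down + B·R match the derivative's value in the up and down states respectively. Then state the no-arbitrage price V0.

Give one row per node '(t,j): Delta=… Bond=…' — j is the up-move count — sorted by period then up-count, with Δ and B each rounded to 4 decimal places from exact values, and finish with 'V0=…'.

(0,0): Delta=-0.1588 Bond=24.5480
(1,0): Delta=0.0000 Bond=16.7966
(1,1): Delta=-0.1840 Bond=33.6655
(2,0): Delta=0.0000 Bond=20.4918
(2,1): Delta=0.0000 Bond=20.4918
(2,2): Delta=-0.2133 Bond=46.8880
V0=7.2427

Risk-neutral probability p* = (R−d)/(u−d) = (1.22−0.76)/(1.35−0.76) = 0.7797.
At expiry t=3: V(3,0)=25.0000, V(3,1)=25.0000, V(3,2)=25.0000, V(3,3)=0.0000
(2,0): S=62.9584. Δ = (V_up−V_dn)/(S_up−S_dn) = (25.0000−25.0000)/(84.9938−47.8484) = 0.0000. V = [p*·25.0000 + (1−p*)·25.0000]/1.22 = 20.4918. B = V − Δ·S = 20.4918.
(2,1): S=111.8340. Δ = (V_up−V_dn)/(S_up−S_dn) = (25.0000−25.0000)/(150.9759−84.9938) = 0.0000. V = [p*·25.0000 + (1−p*)·25.0000]/1.22 = 20.4918. B = V − Δ·S = 20.4918.
(2,2): S=198.6525. Δ = (V_up−V_dn)/(S_up−S_dn) = (0.0000−25.0000)/(268.1809−150.9759) = -0.2133. V = [p*·0.0000 + (1−p*)·25.0000]/1.22 = 4.5151. B = V − Δ·S = 46.8880.
(1,0): S=82.8400. Δ = (V_up−V_dn)/(S_up−S_dn) = (20.4918−20.4918)/(111.8340−62.9584) = 0.0000. V = [p*·20.4918 + (1−p*)·20.4918]/1.22 = 16.7966. B = V − Δ·S = 16.7966.
(1,1): S=147.1500. Δ = (V_up−V_dn)/(S_up−S_dn) = (4.5151−20.4918)/(198.6525−111.8340) = -0.1840. V = [p*·4.5151 + (1−p*)·20.4918]/1.22 = 6.5864. B = V − Δ·S = 33.6655.
(0,0): S=109.0000. Δ = (V_up−V_dn)/(S_up−S_dn) = (6.5864−16.7966)/(147.1500−82.8400) = -0.1588. V = [p*·6.5864 + (1−p*)·16.7966]/1.22 = 7.2427. B = V − Δ·S = 24.5480.
Root portfolio cost Δ·109+B reproduces V0=7.2427.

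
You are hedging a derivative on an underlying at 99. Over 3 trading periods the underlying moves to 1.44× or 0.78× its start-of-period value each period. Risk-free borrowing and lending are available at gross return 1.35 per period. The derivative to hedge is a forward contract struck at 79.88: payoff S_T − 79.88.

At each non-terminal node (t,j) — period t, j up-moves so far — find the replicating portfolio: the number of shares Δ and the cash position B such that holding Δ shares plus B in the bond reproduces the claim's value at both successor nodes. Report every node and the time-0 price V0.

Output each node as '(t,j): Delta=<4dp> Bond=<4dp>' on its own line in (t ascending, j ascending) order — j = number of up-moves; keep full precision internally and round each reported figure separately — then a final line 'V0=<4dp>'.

(0,0): Delta=1.0000 Bond=-32.4666
(1,0): Delta=1.0000 Bond=-43.8299
(1,1): Delta=1.0000 Bond=-43.8299
(2,0): Delta=1.0000 Bond=-59.1704
(2,1): Delta=1.0000 Bond=-59.1704
(2,2): Delta=1.0000 Bond=-59.1704
V0=66.5334

Under the risk-neutral measure, an up-move has probability p* = (R−d)/(u−d) = 0.8636 and values discount at R = 1.35.
Terminal payoffs: V(3,0)=-32.8994, V(3,1)=6.8535, V(3,2)=80.2434, V(3,3)=215.7324
Node (2,0) S=60.2316: V=(p*·6.8535+(1−p*)·-32.8994)/1.35=1.0612; Δ=(6.8535−-32.8994)/(86.7335−46.9806)=1.0000; B=V−Δ·S=-59.1704
Node (2,1) S=111.1968: V=(p*·80.2434+(1−p*)·6.8535)/1.35=52.0264; Δ=(80.2434−6.8535)/(160.1234−86.7335)=1.0000; B=V−Δ·S=-59.1704
Node (2,2) S=205.2864: V=(p*·215.7324+(1−p*)·80.2434)/1.35=146.1160; Δ=(215.7324−80.2434)/(295.6124−160.1234)=1.0000; B=V−Δ·S=-59.1704
Node (1,0) S=77.2200: V=(p*·52.0264+(1−p*)·1.0612)/1.35=33.3901; Δ=(52.0264−1.0612)/(111.1968−60.2316)=1.0000; B=V−Δ·S=-43.8299
Node (1,1) S=142.5600: V=(p*·146.1160+(1−p*)·52.0264)/1.35=98.7301; Δ=(146.1160−52.0264)/(205.2864−111.1968)=1.0000; B=V−Δ·S=-43.8299
Node (0,0) S=99.0000: V=(p*·98.7301+(1−p*)·33.3901)/1.35=66.5334; Δ=(98.7301−33.3901)/(142.5600−77.2200)=1.0000; B=V−Δ·S=-32.4666
Each (Δ,B) replicates both successor values, so the strategy is self-financing and V0 is arbitrage-free.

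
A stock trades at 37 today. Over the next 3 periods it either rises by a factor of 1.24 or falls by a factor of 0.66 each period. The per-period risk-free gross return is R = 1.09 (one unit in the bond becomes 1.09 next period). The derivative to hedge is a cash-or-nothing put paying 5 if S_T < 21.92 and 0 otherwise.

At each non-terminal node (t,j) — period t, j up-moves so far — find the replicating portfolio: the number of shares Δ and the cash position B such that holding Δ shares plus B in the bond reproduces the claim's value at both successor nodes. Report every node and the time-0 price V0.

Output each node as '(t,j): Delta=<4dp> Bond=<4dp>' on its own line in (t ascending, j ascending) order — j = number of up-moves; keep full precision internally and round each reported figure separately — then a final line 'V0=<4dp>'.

(0,0): Delta=-0.0752 Bond=3.4236
(1,0): Delta=-0.2401 Bond=7.7588
(1,1): Delta=-0.0446 Bond=2.3269
(2,0): Delta=0.0000 Bond=4.5872
(2,1): Delta=-0.2847 Bond=9.8070
(2,2): Delta=0.0000 Bond=0.0000
V0=0.6411

Since d<R<u, set p* = (R−d)/(u−d) = 0.7414; price each node as the discounted p*-expectation of its children.
Terminal payoffs: V(3,0)=5.0000, V(3,1)=5.0000, V(3,2)=0.0000, V(3,3)=0.0000
  t=2,j=0: stock 16.1172 → up 19.9853 (V=5.0000), down 10.6374 (V=5.0000). Price 4.5872; hedge Δ=0.0000, bond B=4.5872.
  t=2,j=1: stock 30.2808 → up 37.5482 (V=0.0000), down 19.9853 (V=5.0000). Price 1.1863; hedge Δ=-0.2847, bond B=9.8070.
  t=2,j=2: stock 56.8912 → up 70.5451 (V=0.0000), down 37.5482 (V=0.0000). Price 0.0000; hedge Δ=0.0000, bond B=0.0000.
  t=1,j=0: stock 24.4200 → up 30.2808 (V=1.1863), down 16.1172 (V=4.5872). Price 1.8953; hedge Δ=-0.2401, bond B=7.7588.
  t=1,j=1: stock 45.8800 → up 56.8912 (V=0.0000), down 30.2808 (V=1.1863). Price 0.2815; hedge Δ=-0.0446, bond B=2.3269.
  t=0,j=0: stock 37.0000 → up 45.8800 (V=0.2815), down 24.4200 (V=1.8953). Price 0.6411; hedge Δ=-0.0752, bond B=3.4236.
Each (Δ,B) replicates both successor values, so the strategy is self-financing and V0 is arbitrage-free.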